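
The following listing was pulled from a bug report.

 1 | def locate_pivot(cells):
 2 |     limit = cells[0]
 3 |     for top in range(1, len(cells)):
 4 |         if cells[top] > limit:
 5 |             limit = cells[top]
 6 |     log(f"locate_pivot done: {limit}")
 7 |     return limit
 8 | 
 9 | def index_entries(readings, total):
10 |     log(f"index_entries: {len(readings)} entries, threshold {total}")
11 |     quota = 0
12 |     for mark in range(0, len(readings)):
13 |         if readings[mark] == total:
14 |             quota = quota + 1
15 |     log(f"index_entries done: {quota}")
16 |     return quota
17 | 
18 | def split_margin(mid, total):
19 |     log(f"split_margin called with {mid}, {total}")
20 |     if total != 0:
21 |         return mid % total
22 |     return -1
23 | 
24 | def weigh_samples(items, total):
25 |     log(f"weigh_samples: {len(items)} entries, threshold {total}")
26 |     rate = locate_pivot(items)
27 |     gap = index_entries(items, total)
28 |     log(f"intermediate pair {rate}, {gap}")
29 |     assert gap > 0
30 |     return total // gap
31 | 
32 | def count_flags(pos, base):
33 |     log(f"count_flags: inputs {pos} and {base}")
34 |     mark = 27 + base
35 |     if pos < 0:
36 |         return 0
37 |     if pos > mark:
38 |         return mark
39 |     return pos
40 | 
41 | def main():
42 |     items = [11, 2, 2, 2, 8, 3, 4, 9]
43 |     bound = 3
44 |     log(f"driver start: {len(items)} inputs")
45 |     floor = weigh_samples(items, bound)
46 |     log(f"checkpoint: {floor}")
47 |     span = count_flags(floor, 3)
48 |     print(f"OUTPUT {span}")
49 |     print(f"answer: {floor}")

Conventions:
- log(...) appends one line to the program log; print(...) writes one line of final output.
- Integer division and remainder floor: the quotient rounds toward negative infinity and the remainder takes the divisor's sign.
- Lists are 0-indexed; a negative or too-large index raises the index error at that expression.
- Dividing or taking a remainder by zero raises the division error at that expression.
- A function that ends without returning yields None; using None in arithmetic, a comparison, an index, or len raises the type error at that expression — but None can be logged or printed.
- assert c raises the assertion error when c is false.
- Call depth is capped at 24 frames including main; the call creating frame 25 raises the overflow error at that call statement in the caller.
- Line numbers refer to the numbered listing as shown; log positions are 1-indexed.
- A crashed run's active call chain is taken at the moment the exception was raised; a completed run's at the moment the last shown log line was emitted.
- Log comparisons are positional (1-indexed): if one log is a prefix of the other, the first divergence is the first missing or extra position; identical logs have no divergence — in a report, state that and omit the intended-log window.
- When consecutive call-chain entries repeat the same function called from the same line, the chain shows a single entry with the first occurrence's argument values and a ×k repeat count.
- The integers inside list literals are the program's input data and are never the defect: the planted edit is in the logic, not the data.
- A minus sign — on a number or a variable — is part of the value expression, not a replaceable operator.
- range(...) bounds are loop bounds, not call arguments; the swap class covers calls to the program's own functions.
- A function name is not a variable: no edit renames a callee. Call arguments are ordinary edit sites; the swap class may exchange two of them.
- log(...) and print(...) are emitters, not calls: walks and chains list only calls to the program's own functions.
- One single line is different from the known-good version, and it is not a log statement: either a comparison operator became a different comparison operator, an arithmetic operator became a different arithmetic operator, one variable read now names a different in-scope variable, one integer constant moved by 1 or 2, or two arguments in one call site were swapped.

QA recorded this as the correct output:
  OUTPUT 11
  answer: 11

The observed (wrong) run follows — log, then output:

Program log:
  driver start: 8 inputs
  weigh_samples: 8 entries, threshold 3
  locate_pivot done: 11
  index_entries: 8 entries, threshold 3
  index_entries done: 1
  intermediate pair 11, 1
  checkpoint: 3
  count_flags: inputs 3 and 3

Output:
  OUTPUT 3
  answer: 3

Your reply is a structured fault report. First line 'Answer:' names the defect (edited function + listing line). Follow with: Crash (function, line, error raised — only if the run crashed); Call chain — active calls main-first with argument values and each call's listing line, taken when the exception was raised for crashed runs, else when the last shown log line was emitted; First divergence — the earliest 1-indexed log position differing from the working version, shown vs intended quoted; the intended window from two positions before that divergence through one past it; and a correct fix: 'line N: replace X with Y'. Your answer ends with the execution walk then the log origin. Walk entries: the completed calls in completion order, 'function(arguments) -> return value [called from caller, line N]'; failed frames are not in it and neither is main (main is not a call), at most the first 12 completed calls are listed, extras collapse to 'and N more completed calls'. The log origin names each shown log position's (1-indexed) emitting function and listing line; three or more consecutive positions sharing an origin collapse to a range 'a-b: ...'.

Answer: the defect is in weigh_samples at line 30.
The tell: Everything matches until log position 7, which reads 'checkpoint: 3' in place of 'checkpoint: 11'.
Call chain: main -> count_flags(3, 3) (called at line 47).
First divergence: at position 7 the run shows 'checkpoint: 3' where the working version logs 'checkpoint: 11'.
Intended log window:
  5: index_entries done: 1
  6: intermediate pair 11, 1
  7: checkpoint: 11
  8: count_flags: inputs 11 and 3
Execution walk:
  locate_pivot([11, 2, 2, 2, 8, 3, 4, 9]) -> 11  [called from weigh_samples, line 26]
  index_entries([11, 2, 2, 2, 8, 3, 4, 9], 3) -> 1  [called from weigh_samples, line 27]
  weigh_samples([11, 2, 2, 2, 8, 3, 4, 9], 3) -> 3  [called from main, line 45]
  count_flags(3, 3) -> 3  [called from main, line 47]
Log line origins:
  1: from main, line 44
  2: from weigh_samples, line 25
  3: from locate_pivot, line 6
  4: from index_entries, line 10
  5: from index_entries, line 15
  6: from weigh_samples, line 28
  7: from main, line 46
  8: from count_flags, line 33
A correct fix: line 30: replace `total` with `rate`.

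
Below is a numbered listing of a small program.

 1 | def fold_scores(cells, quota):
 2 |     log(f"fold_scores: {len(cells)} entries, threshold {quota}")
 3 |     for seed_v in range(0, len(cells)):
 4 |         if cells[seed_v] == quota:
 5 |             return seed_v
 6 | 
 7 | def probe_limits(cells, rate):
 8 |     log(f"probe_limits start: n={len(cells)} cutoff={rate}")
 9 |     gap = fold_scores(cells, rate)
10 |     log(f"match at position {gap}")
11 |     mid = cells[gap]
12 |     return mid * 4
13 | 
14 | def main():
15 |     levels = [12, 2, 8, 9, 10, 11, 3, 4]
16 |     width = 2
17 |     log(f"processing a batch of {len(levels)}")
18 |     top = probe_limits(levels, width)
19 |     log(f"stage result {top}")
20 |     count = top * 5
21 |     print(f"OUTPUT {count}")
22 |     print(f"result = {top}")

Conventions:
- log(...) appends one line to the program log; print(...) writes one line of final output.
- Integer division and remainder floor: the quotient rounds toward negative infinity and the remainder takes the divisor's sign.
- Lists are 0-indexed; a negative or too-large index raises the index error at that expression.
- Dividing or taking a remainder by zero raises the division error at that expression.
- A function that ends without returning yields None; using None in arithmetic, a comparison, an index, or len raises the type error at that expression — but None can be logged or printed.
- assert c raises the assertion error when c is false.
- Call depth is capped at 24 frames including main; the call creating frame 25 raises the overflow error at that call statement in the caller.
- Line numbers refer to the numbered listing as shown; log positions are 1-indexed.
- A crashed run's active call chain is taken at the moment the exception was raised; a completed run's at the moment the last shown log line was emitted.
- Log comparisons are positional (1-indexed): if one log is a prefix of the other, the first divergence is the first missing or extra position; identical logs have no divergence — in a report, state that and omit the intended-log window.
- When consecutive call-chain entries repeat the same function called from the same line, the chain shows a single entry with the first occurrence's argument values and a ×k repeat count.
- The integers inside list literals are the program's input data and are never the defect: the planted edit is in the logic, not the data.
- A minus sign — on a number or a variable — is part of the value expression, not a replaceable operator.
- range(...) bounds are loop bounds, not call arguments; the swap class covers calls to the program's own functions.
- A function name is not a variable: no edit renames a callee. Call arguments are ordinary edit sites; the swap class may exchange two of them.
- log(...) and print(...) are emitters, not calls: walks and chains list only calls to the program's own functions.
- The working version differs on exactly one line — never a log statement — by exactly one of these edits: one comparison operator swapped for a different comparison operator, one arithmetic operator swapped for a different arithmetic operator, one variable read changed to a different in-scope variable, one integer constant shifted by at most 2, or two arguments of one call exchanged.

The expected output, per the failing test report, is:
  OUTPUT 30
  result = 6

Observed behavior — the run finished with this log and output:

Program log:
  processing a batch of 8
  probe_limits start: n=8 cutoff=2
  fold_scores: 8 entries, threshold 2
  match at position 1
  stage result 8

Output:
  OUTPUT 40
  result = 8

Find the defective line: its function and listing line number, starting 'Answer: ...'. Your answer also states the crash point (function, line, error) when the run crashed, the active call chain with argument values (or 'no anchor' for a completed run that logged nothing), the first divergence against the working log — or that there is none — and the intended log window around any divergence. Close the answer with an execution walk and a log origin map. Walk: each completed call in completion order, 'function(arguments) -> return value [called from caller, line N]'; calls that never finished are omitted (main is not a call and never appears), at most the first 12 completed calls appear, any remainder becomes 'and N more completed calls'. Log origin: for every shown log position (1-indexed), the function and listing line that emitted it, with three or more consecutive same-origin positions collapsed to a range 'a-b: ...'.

Answer: the defect is in probe_limits at line 12.
Key observation: At log position 5 the runs split — shown 'stage result 8', but the working version logs 'stage result 6'.
Call chain: main.
First divergence: at position 5 the run shows 'stage result 8' where the working version logs 'stage result 6'.
Intended log window:
  3: fold_scores: 8 entries, threshold 2
  4: match at position 1
  5: stage result 6
Execution walk:
  fold_scores([12, 2, 8, 9, 10, 11, 3, 4], 2) -> 1  [called from probe_limits, line 9]
  probe_limits([12, 2, 8, 9, 10, 11, 3, 4], 2) -> 8  [called from main, line 18]
Log origin:
  1 — main, line 17
  2 — probe_limits, line 8
  3 — fold_scores, line 2
  4 — probe_limits, line 10
  5 — main, line 19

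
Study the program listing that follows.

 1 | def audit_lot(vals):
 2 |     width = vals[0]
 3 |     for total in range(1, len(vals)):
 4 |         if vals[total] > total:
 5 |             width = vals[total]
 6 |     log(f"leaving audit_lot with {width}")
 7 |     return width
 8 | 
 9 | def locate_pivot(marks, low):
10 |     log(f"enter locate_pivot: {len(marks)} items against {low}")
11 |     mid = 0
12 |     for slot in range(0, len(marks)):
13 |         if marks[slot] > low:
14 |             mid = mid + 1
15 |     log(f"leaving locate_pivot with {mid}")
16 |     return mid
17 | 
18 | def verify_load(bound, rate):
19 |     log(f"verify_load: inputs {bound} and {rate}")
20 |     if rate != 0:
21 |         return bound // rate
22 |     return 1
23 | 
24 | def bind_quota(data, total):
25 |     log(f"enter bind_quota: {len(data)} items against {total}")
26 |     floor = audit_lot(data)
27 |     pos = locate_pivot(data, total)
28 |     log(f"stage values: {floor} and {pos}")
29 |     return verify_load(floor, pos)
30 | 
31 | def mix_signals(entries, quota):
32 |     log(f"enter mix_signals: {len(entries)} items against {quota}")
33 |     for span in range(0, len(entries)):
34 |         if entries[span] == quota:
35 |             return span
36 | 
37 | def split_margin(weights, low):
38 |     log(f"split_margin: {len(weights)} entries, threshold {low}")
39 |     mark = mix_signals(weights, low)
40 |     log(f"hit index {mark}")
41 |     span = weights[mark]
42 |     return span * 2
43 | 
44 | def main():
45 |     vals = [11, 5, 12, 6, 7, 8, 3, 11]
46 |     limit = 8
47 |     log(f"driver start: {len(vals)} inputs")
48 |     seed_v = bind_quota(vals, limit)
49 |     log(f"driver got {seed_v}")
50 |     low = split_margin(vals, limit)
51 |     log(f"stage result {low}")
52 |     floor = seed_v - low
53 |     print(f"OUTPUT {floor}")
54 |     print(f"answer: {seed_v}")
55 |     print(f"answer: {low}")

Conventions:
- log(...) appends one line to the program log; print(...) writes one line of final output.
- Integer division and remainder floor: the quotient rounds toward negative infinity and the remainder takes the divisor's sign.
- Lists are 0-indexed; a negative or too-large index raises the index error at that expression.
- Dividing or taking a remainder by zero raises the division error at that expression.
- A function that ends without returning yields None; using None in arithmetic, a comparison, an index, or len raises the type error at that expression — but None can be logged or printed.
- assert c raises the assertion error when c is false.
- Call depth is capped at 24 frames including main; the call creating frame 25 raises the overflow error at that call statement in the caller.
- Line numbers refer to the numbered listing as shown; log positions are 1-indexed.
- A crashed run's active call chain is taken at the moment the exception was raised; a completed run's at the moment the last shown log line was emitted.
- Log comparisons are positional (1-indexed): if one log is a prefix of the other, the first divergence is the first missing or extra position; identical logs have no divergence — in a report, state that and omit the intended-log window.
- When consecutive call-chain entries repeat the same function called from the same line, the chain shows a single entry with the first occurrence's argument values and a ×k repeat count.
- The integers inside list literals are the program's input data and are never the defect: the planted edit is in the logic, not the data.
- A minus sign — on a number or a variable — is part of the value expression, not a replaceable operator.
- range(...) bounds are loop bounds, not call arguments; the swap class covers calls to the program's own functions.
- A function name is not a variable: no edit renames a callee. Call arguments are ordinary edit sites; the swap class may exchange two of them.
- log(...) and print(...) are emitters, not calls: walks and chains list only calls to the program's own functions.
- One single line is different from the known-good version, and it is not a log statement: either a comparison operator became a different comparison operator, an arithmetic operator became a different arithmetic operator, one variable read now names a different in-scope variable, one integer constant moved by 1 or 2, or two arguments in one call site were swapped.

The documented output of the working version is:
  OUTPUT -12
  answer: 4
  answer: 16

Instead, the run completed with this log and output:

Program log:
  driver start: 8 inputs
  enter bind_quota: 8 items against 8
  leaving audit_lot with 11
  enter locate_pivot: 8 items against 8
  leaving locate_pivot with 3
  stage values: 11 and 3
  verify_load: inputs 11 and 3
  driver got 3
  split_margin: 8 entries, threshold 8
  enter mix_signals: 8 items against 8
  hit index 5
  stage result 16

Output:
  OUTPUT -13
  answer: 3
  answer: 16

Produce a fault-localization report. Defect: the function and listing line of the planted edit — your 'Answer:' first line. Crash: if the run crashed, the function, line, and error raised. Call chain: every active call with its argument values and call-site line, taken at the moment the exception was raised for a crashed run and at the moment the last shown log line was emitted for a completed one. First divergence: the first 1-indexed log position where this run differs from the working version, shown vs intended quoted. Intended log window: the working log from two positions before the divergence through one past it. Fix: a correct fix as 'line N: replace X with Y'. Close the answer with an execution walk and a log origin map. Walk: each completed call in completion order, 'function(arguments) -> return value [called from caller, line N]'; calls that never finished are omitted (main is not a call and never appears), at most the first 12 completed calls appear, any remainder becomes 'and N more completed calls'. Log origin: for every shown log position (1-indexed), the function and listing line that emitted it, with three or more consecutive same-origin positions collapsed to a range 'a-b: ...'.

Answer: the defect is in audit_lot at line 4.
Core observation: The log first diverges at position 3: the faulty run prints 'leaving audit_lot with 11' where the working version prints 'leaving audit_lot with 12'.
Call chain: main.
First divergence: position 3 — shown 'leaving audit_lot with 11', intended 'leaving audit_lot with 12'.
Intended log window:
  1: driver start: 8 inputs
  2: enter bind_quota: 8 items against 8
  3: leaving audit_lot with 12
  4: enter locate_pivot: 8 items against 8
Execution walk:
  audit_lot([11, 5, 12, 6, 7, 8, 3, 11]) -> 11  [called from bind_quota, line 26]
  locate_pivot([11, 5, 12, 6, 7, 8, 3, 11], 8) -> 3  [called from bind_quota, line 27]
  verify_load(11, 3) -> 3  [called from bind_quota, line 29]
  bind_quota([11, 5, 12, 6, 7, 8, 3, 11], 8) -> 3  [called from main, line 48]
  mix_signals([11, 5, 12, 6, 7, 8, 3, 11], 8) -> 5  [called from split_margin, line 39]
  split_margin([11, 5, 12, 6, 7, 8, 3, 11], 8) -> 16  [called from main, line 50]
Log line origins:
  1: from main, line 47
  2: from bind_quota, line 25
  3: from audit_lot, line 6
  4: from locate_pivot, line 10
  5: from locate_pivot, line 15
  6: from bind_quota, line 28
  7: from verify_load, line 19
  8: from main, line 49
  9: from split_margin, line 38
  10: from mix_signals, line 32
  11: from split_margin, line 40
  12: from main, line 51
A correct fix: line 4: replace `vals[total] > total` with `vals[total] > width`.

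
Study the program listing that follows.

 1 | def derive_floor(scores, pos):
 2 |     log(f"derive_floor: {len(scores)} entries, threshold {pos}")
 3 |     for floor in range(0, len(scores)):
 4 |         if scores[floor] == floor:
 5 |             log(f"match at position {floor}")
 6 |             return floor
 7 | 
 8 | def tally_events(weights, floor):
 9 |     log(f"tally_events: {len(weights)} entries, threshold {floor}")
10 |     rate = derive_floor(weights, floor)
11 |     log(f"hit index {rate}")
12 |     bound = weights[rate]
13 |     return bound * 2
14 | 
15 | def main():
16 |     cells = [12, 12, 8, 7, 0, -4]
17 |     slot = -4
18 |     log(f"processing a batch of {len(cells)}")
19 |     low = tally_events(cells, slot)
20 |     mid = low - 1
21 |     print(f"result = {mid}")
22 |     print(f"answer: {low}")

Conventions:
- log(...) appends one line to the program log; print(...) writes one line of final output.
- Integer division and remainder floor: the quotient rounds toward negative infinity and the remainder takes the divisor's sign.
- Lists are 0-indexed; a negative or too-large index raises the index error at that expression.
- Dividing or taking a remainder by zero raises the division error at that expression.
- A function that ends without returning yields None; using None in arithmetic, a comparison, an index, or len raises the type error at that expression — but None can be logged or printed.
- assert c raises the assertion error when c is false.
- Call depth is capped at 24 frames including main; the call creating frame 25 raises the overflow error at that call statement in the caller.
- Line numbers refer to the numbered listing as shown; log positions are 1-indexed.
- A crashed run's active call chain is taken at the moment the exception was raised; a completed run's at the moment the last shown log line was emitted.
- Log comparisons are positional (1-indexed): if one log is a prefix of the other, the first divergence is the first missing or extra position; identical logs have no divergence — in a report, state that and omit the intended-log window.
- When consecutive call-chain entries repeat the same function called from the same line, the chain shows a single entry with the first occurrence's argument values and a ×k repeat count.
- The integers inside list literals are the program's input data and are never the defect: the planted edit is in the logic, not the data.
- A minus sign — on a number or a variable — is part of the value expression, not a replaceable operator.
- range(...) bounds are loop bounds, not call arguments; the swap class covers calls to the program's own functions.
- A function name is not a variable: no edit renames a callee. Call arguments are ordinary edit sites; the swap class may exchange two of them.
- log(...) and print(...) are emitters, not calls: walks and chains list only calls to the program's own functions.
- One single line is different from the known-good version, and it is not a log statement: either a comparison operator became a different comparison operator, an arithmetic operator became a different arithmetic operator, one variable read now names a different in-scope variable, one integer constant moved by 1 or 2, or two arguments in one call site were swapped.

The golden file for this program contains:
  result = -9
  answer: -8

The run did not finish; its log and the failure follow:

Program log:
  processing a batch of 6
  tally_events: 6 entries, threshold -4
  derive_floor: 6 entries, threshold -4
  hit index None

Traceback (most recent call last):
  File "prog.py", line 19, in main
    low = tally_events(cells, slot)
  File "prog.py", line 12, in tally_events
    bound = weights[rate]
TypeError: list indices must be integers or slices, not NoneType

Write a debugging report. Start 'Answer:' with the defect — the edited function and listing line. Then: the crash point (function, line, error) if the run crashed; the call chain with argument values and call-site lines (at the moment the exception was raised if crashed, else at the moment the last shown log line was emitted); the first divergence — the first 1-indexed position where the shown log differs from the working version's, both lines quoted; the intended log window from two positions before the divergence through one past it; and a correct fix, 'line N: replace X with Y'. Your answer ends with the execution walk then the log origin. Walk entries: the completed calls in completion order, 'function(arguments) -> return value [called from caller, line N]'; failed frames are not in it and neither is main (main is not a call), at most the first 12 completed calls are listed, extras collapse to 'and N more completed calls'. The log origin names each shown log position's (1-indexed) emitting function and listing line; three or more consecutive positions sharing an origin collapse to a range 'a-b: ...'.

Answer: the defect is in derive_floor at line 4.
Core observation: Log line 4 is where behavior first shows: 'hit index None' appears instead of 'match at position 5'.
Crash: tally_events, line 12, TypeError.
Call chain: main -> tally_events([12, 12, 8, 7, 0, -4], -4) (called at line 19).
First divergence: position 4 — shown 'hit index None', intended 'match at position 5'.
Intended log window:
  2: tally_events: 6 entries, threshold -4
  3: derive_floor: 6 entries, threshold -4
  4: match at position 5
  5: hit index 5
Execution walk:
  derive_floor([12, 12, 8, 7, 0, -4], -4) -> None  [called from tally_events, line 10]
Log line origins:
  1: from main, line 18
  2: from tally_events, line 9
  3: from derive_floor, line 2
  4: from tally_events, line 11
A correct fix: line 4: replace `scores[floor] == floor` with `scores[floor] == pos`.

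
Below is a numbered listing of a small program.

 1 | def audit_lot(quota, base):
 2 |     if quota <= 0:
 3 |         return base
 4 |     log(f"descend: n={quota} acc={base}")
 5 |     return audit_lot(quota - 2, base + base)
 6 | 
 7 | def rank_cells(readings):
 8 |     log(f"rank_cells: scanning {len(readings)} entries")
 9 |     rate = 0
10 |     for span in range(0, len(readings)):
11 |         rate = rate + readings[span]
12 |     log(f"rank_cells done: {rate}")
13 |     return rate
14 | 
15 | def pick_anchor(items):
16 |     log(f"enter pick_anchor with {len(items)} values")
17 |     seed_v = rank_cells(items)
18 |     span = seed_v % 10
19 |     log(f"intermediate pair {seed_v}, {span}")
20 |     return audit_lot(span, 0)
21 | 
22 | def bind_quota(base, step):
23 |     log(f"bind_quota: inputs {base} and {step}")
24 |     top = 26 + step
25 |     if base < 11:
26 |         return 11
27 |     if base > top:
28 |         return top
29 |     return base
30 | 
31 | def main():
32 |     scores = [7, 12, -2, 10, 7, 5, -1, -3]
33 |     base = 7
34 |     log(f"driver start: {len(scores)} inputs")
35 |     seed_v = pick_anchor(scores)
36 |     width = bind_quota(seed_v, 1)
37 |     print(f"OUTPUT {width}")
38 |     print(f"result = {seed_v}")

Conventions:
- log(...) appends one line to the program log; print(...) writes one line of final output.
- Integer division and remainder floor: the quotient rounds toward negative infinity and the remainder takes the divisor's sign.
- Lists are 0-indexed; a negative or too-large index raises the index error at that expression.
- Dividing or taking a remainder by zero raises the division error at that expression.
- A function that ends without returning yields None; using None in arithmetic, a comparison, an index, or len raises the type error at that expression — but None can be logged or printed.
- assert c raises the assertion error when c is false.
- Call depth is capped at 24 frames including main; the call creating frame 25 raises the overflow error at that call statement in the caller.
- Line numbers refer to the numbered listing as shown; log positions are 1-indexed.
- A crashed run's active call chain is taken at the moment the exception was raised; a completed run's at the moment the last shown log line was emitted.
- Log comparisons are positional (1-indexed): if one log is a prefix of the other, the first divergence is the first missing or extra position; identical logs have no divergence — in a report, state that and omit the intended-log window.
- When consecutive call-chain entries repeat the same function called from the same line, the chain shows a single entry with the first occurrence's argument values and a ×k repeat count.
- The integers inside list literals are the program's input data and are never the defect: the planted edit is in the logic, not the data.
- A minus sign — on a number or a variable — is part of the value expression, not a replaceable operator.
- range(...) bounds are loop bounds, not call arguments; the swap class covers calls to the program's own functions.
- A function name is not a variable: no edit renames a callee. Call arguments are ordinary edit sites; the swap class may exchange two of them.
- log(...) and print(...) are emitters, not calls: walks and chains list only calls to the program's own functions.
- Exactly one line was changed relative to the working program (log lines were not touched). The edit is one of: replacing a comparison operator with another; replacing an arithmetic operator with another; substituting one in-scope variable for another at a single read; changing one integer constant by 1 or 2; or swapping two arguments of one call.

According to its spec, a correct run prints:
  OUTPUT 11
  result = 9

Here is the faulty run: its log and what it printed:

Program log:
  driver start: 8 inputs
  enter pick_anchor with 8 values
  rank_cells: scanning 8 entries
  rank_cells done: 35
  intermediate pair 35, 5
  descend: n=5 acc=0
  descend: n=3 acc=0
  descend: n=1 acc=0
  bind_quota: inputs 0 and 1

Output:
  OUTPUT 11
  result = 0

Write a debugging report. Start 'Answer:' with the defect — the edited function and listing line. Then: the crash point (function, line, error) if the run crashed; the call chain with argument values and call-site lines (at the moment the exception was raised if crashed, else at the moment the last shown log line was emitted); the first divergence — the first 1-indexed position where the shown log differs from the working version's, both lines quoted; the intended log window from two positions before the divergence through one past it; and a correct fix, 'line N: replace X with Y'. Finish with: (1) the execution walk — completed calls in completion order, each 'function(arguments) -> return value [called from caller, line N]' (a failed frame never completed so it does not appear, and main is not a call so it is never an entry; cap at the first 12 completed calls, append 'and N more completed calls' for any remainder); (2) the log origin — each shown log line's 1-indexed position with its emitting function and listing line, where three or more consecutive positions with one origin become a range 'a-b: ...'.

Answer: the defect is in audit_lot at line 5.
Core observation: At log position 7 the runs split — shown 'descend: n=3 acc=0', but the working version logs 'descend: n=3 acc=5'.
Call chain: main -> bind_quota(0, 1) (called at line 36).
First divergence: position 7 — the shown line 'descend: n=3 acc=0' should read 'descend: n=3 acc=5'.
Intended log window:
  5: intermediate pair 35, 5
  6: descend: n=5 acc=0
  7: descend: n=3 acc=5
  8: descend: n=1 acc=8
Execution walk:
  rank_cells([7, 12, -2, 10, 7, 5, -1, -3]) -> 35  [called from pick_anchor, line 17]
  audit_lot(-1, 0) -> 0  [called from audit_lot, line 5]
  audit_lot(1, 0) -> 0  [called from audit_lot, line 5]
  audit_lot(3, 0) -> 0  [called from audit_lot, line 5]
  audit_lot(5, 0) -> 0  [called from pick_anchor, line 20]
  pick_anchor([7, 12, -2, 10, 7, 5, -1, -3]) -> 0  [called from main, line 35]
  bind_quota(0, 1) -> 11  [called from main, line 36]
Log line origins:
  1: from main, line 34
  2: from pick_anchor, line 16
  3: from rank_cells, line 8
  4: from rank_cells, line 12
  5: from pick_anchor, line 19
  6-8: from audit_lot, line 4
  9: from bind_quota, line 23
A correct fix: line 5: replace `base + base` with `base + quota`.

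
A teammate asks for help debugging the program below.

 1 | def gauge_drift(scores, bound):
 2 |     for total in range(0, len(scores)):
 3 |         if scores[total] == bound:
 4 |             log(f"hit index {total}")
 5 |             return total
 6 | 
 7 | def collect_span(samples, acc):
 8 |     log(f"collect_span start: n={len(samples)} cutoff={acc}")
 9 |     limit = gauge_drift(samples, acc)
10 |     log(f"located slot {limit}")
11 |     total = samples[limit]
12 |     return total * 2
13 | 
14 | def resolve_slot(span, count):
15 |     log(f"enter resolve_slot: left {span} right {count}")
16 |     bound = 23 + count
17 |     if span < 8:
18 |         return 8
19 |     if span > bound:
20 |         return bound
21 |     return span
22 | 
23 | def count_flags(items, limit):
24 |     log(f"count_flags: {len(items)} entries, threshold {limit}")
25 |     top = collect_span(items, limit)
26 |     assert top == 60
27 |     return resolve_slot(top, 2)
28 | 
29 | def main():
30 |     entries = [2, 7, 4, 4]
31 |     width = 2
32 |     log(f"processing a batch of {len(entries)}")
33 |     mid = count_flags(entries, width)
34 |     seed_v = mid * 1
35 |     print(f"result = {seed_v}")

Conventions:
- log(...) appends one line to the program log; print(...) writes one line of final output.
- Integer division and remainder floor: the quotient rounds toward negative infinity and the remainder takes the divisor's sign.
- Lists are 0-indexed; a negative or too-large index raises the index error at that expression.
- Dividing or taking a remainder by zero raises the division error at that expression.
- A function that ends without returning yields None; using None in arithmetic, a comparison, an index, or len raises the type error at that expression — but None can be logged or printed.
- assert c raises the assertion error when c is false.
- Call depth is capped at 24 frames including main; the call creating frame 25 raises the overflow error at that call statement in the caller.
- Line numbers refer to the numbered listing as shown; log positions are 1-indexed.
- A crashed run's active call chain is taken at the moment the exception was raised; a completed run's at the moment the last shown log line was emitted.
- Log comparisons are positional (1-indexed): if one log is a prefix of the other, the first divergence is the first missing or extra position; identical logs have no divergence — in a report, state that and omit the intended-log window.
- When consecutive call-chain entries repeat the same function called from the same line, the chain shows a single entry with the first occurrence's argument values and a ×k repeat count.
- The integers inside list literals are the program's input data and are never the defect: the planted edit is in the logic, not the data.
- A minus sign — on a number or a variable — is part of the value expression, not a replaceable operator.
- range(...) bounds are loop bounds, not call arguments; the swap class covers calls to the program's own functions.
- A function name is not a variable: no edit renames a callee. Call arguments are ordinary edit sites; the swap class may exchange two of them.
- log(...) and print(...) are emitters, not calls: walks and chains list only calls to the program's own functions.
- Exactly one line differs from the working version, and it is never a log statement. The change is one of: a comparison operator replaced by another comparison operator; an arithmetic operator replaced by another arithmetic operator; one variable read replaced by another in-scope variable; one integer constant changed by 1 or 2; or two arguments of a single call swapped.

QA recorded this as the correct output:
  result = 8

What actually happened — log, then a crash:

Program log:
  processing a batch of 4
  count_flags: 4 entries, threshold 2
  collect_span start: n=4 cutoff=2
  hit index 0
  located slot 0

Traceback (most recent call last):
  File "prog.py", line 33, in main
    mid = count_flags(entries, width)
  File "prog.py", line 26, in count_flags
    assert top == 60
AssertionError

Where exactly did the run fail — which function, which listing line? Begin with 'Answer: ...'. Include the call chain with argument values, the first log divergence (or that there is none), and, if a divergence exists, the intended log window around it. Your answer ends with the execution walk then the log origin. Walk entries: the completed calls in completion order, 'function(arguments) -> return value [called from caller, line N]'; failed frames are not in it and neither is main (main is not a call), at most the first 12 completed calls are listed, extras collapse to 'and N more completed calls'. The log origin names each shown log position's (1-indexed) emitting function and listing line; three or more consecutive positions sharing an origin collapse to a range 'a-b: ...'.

Answer: the error was raised in count_flags, line 26.
The tell: After 5 matching log lines the faulty run goes silent, while the working version continues with 'enter resolve_slot: left 4 right 2'.
Call chain: main -> count_flags([2, 7, 4, 4], 2) (called at line 33).
First divergence: position 6 — after 5 matching lines the faulty run goes silent; intended next line 'enter resolve_slot: left 4 right 2'.
Intended log window:
  4: hit index 0
  5: located slot 0
  6: enter resolve_slot: left 4 right 2
Execution walk:
  gauge_drift([2, 7, 4, 4], 2) -> 0  [called from collect_span, line 9]
  collect_span([2, 7, 4, 4], 2) -> 4  [called from count_flags, line 25]
Log origin:
  1: from main, line 32
  2: from count_flags, line 24
  3: from collect_span, line 8
  4: from gauge_drift, line 4
  5: from collect_span, line 10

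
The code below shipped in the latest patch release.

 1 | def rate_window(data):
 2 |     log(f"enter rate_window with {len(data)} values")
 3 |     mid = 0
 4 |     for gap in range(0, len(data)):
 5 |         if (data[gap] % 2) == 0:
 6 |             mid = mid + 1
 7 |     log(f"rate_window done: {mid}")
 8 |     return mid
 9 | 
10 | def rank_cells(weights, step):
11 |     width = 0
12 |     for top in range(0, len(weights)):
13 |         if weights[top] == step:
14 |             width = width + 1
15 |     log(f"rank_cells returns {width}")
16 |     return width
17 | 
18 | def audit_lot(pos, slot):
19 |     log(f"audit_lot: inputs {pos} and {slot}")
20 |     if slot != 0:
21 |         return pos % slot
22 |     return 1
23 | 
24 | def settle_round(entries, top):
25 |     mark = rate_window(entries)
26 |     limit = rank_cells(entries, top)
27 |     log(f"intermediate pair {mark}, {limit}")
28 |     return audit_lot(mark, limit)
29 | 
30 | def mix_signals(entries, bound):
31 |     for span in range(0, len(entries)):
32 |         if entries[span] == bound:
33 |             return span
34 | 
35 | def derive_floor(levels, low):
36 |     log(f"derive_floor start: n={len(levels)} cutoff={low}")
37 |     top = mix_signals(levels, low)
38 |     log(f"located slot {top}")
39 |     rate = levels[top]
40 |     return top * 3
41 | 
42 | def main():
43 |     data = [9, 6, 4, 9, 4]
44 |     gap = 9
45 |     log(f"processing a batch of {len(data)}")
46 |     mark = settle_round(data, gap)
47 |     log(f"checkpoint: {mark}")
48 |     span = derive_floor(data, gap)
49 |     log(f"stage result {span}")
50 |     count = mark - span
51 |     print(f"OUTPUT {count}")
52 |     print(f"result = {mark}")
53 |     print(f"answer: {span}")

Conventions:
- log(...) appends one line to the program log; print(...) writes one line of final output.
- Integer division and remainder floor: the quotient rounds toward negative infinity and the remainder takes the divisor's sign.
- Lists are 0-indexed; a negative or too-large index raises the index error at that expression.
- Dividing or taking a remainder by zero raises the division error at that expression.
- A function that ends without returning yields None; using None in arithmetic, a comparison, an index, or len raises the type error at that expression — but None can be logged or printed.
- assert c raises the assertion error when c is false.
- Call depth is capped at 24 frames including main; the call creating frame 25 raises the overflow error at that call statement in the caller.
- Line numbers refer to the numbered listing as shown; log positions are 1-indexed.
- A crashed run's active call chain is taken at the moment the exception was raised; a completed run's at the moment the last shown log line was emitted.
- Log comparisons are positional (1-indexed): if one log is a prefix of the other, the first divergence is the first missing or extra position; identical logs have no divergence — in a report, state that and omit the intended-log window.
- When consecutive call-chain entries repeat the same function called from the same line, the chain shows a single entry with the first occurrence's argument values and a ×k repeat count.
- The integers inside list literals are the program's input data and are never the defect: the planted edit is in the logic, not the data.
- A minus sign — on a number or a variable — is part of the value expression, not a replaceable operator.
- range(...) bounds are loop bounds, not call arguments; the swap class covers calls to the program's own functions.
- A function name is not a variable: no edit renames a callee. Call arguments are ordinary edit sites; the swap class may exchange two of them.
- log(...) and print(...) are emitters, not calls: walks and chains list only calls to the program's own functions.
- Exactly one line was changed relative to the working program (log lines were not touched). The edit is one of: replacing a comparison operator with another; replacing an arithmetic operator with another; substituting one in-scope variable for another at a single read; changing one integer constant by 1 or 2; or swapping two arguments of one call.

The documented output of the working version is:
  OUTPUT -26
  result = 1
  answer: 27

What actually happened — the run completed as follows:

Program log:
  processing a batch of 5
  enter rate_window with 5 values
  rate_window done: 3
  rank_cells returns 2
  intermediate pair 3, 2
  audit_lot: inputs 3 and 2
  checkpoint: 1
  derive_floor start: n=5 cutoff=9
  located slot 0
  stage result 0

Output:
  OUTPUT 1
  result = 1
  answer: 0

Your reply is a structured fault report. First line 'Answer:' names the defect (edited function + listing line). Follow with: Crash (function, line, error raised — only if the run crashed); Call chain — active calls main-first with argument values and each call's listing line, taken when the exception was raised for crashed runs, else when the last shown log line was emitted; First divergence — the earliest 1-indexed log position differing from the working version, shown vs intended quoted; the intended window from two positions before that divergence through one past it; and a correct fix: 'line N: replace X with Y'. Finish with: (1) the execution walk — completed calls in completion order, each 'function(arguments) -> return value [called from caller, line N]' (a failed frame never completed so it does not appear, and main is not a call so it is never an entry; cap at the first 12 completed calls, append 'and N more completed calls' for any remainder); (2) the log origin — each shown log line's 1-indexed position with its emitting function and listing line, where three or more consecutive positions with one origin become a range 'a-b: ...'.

Answer: the defect is in derive_floor at line 40.
Key fact: The log first diverges at position 10: the faulty run prints 'stage result 0' where the working version prints 'stage result 27'.
Call chain: main.
First divergence: at position 10 the run shows 'stage result 0' where the working version logs 'stage result 27'.
Intended log window:
  8: derive_floor start: n=5 cutoff=9
  9: located slot 0
  10: stage result 27
Execution walk:
  rate_window([9, 6, 4, 9, 4]) -> 3  [called from settle_round, line 25]
  rank_cells([9, 6, 4, 9, 4], 9) -> 2  [called from settle_round, line 26]
  audit_lot(3, 2) -> 1  [called from settle_round, line 28]
  settle_round([9, 6, 4, 9, 4], 9) -> 1  [called from main, line 46]
  mix_signals([9, 6, 4, 9, 4], 9) -> 0  [called from derive_floor, line 37]
  derive_floor([9, 6, 4, 9, 4], 9) -> 0  [called from main, line 48]
Log origin:
  1: logged in main at line 45
  2: logged in rate_window at line 2
  3: logged in rate_window at line 7
  4: logged in rank_cells at line 15
  5: logged in settle_round at line 27
  6: logged in audit_lot at line 19
  7: logged in main at line 47
  8: logged in derive_floor at line 36
  9: logged in derive_floor at line 38
  10: logged in main at line 49
A correct fix: line 40: replace `top` with `rate`.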